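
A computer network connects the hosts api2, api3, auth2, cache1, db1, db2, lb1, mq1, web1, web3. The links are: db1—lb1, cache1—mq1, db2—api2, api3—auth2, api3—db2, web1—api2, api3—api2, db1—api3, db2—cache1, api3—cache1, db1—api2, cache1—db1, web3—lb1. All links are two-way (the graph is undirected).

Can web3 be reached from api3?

Explore from api3.
Distance 1: reach api2, auth2, cache1, db1, db2.
Distance 2: reach lb1, mq1, web1.
Distance 3: reach web3.
Found web3.

Yes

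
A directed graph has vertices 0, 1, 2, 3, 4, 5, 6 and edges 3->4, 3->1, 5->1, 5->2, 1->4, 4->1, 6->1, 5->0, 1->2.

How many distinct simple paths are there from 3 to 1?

2

3→1
3→4→1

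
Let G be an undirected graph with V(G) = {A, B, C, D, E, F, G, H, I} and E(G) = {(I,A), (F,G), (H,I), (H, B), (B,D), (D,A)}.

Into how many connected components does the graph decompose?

4

From A: component {A, B, D, H, I}.
From C: component {C}.
From E: component {E}.
From F: component {F, G}.
That's 4 components.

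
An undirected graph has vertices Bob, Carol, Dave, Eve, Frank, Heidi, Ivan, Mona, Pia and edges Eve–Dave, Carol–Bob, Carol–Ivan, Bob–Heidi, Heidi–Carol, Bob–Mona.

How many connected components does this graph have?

From Bob: component {Bob, Carol, Heidi, Ivan, Mona}.
From Dave: component {Dave, Eve}.
From Frank: component {Frank}.
From Pia: component {Pia}.
That's 4 components.

4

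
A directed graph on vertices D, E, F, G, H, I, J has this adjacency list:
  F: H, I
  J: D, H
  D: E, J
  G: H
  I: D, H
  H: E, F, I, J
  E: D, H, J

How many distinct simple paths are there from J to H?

2

J→D→E→H
J→H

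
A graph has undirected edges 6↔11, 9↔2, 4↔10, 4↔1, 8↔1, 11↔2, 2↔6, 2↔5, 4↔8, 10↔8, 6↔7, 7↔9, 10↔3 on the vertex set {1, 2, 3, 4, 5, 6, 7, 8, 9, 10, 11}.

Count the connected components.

From 1: component {1, 3, 4, 8, 10}.
From 2: component {2, 5, 6, 7, 9, 11}.
That's 2 components.

2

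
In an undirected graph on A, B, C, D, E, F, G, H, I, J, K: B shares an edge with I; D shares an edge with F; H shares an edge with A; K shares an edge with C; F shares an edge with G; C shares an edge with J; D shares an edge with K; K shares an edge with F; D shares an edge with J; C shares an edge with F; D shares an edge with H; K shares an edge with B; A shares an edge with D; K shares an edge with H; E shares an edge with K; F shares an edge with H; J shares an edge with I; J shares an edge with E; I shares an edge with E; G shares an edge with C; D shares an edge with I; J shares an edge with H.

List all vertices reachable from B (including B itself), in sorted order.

A, B, C, D, E, F, G, H, I, J, K

Start at B.
Its neighbours: I, K.
Then their neighbours: C, D, E, F, H, J.
Then next layer: A, G.
Every vertex is now reached.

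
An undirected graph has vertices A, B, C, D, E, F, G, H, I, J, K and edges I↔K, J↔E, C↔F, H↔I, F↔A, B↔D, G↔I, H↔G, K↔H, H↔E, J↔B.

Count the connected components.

From A: component {A, C, F}.
From B: component {B, D, E, G, H, I, J, K}.
That's 2 components.

2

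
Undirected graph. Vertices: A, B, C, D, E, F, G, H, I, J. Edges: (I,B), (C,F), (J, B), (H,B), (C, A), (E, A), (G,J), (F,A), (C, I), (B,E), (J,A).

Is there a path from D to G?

No

D has no edges, so nothing is reachable from it.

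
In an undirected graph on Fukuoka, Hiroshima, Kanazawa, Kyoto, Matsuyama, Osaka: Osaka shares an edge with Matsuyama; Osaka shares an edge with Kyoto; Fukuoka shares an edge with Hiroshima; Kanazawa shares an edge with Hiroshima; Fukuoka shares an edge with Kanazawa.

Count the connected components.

From Fukuoka: component {Fukuoka, Hiroshima, Kanazawa}.
From Kyoto: component {Kyoto, Matsuyama, Osaka}.
That's 2 components.

2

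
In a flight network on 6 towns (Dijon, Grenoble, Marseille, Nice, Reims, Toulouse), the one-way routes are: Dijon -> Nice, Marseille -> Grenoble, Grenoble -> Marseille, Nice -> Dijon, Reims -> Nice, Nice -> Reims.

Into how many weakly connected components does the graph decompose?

3

From Dijon: component {Dijon, Nice, Reims}.
From Grenoble: component {Grenoble, Marseille}.
From Toulouse: component {Toulouse}.
That's 3 components.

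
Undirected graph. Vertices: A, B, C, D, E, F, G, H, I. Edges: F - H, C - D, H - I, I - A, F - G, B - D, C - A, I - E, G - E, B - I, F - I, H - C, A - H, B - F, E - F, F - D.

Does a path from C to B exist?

Explore from C.
Distance 1: reach A, D, H.
Distance 2: reach B, F, I.
Found B.

Yes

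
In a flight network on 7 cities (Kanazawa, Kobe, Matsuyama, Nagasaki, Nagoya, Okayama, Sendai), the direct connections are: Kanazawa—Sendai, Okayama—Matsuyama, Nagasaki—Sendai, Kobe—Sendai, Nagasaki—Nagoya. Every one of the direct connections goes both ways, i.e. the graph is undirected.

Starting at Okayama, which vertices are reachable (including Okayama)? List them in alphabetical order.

Start at Okayama.
Its neighbours: Matsuyama.
Nothing further is reachable.

Matsuyama, Okayama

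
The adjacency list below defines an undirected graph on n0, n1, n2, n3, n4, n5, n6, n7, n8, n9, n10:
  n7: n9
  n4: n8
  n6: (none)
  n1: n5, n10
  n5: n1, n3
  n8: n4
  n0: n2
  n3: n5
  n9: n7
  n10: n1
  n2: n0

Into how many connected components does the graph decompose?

From n0: component {n0, n2}.
From n1: component {n1, n3, n5, n10}.
From n4: component {n4, n8}.
From n6: component {n6}.
From n7: component {n7, n9}.
That's 5 components.

5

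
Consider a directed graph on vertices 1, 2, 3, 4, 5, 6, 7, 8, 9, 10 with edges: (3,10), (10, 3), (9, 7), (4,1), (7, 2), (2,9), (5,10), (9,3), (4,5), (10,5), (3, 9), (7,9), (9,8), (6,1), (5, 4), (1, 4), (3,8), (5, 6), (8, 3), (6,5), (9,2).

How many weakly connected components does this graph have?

1

From 1: component {1, 2, 3, 4, 5, 6, 7, 8, 9, 10}.
That's 1 component.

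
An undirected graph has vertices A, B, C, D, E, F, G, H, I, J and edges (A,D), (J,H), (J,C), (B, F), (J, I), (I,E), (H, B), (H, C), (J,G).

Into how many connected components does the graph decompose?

2

From A: component {A, D}.
From B: component {B, C, E, F, G, H, I, J}.
That's 2 components.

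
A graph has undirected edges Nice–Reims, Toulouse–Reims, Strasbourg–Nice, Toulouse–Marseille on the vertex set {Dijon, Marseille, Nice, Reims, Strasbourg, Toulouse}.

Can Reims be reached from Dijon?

No

Dijon has no edges, so nothing is reachable from it.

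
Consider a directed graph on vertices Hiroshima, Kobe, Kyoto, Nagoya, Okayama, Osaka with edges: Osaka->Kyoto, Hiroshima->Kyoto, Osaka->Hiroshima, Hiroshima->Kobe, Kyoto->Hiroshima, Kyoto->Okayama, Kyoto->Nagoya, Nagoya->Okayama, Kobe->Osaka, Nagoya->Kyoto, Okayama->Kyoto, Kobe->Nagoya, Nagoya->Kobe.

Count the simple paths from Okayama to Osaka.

Okayama→Kyoto→Hiroshima→Kobe→Osaka
Okayama→Kyoto→Nagoya→Kobe→Osaka

2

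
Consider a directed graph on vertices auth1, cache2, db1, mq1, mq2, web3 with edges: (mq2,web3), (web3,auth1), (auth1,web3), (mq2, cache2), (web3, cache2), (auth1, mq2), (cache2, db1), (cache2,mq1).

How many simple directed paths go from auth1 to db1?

auth1→mq2→cache2→db1
auth1→mq2→web3→cache2→db1
auth1→web3→cache2→db1

3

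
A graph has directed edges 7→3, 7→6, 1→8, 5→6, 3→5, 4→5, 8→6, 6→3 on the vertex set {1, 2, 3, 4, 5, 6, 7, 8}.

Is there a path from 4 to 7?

No

Explore from 4.
Distance 1: reach 5.
Distance 2: reach 6.
Distance 3: reach 3.
The search from 4 is exhausted; no directed path reaches 7.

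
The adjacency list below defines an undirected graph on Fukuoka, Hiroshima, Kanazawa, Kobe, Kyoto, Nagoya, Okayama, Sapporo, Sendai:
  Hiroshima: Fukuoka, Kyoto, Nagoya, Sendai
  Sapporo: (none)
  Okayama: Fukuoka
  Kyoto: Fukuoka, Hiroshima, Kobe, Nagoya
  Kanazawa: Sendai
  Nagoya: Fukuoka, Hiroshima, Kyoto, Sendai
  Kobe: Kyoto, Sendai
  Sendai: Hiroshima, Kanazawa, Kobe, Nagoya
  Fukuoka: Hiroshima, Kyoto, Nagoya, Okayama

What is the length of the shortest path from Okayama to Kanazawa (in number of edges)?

4

Distance 0: Okayama.
Distance 1: Fukuoka.
Distance 2: Hiroshima, Kyoto, Nagoya.
Distance 3: Kobe, Sendai.
Distance 4: Kanazawa — contains Kanazawa.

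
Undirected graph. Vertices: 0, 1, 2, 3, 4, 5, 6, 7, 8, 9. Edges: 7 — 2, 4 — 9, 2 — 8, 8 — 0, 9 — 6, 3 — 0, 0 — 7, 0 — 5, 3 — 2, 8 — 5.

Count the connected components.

3

From 0: component {0, 2, 3, 5, 7, 8}.
From 1: component {1}.
From 4: component {4, 6, 9}.
That's 3 components.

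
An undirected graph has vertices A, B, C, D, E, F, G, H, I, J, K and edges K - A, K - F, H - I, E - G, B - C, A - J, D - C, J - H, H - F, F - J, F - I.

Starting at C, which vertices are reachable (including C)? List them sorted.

Start at C.
Its neighbours: B, D.
Nothing further is reachable.

B, C, D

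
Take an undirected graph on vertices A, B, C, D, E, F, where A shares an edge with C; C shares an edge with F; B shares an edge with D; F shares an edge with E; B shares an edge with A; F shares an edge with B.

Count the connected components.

From A: component {A, B, C, D, E, F}.
That's 1 component.

1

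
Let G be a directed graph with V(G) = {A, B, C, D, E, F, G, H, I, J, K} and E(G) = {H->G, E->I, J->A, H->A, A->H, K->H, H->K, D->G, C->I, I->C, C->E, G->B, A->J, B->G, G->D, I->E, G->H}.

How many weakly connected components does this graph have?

From A: component {A, B, D, G, H, J, K}.
From C: component {C, E, I}.
From F: component {F}.
That's 3 components.

3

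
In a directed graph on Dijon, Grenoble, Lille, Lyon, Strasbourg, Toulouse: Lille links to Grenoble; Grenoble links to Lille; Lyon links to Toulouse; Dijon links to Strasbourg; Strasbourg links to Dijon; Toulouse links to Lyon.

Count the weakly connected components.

From Dijon: component {Dijon, Strasbourg}.
From Grenoble: component {Grenoble, Lille}.
From Lyon: component {Lyon, Toulouse}.
That's 3 components.

3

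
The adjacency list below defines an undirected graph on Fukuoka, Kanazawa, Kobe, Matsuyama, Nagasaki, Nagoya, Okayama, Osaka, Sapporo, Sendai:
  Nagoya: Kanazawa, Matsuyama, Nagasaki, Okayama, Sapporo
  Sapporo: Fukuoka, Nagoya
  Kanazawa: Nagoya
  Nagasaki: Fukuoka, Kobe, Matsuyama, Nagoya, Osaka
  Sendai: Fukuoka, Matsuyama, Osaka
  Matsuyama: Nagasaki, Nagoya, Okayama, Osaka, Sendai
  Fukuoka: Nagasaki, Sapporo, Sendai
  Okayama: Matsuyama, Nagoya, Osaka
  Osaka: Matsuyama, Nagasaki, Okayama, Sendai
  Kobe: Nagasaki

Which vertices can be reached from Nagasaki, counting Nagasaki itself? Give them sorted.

Fukuoka, Kanazawa, Kobe, Matsuyama, Nagasaki, Nagoya, Okayama, Osaka, Sapporo, Sendai

Start at Nagasaki.
Its neighbours: Fukuoka, Kobe, Matsuyama, Nagoya, Osaka.
Then their neighbours: Kanazawa, Okayama, Sapporo, Sendai.
Every vertex is now reached.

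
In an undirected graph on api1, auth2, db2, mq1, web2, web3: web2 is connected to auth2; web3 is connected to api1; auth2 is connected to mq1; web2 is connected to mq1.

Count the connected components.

3

From api1: component {api1, web3}.
From auth2: component {auth2, mq1, web2}.
From db2: component {db2}.
That's 3 components.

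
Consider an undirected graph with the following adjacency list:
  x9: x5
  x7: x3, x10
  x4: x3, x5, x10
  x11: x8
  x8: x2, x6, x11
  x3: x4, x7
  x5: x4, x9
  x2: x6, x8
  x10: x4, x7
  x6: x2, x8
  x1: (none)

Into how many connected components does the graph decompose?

From x1: component {x1}.
From x2: component {x2, x6, x8, x11}.
From x3: component {x3, x4, x5, x7, x9, x10}.
That's 3 components.

3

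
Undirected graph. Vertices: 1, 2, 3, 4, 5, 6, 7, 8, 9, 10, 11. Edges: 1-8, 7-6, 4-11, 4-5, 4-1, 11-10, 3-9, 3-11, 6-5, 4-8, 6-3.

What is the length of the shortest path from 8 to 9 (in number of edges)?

Distance 0: 8.
Distance 1: 1, 4.
Distance 2: 5, 11.
Distance 3: 3, 6, 10.
Distance 4: 7, 9 — contains 9.

4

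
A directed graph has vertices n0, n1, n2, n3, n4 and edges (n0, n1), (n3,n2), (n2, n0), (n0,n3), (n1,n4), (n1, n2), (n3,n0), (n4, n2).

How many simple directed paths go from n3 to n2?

n3→n0→n1→n2
n3→n0→n1→n4→n2
n3→n2

3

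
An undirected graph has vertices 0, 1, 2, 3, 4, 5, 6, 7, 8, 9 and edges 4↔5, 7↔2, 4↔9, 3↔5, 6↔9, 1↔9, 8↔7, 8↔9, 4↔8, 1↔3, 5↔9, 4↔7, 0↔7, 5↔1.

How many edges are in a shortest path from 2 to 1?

4

Distance 0: 2.
Distance 1: 7.
Distance 2: 0, 4, 8.
Distance 3: 5, 9.
Distance 4: 1, 3, 6 — contains 1.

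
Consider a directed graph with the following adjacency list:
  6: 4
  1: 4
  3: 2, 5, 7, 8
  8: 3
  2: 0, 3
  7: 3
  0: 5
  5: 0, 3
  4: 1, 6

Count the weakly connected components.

From 0: component {0, 2, 3, 5, 7, 8}.
From 1: component {1, 4, 6}.
That's 2 components.

2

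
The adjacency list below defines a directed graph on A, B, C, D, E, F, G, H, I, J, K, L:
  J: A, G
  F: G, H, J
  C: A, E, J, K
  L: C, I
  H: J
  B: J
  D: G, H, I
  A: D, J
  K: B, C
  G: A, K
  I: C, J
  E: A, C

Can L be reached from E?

Explore from E.
Distance 1: reach A, C.
Distance 2: reach D, J, K.
Distance 3: reach B, G, H, I.
The search from E is exhausted; no directed path reaches L.

No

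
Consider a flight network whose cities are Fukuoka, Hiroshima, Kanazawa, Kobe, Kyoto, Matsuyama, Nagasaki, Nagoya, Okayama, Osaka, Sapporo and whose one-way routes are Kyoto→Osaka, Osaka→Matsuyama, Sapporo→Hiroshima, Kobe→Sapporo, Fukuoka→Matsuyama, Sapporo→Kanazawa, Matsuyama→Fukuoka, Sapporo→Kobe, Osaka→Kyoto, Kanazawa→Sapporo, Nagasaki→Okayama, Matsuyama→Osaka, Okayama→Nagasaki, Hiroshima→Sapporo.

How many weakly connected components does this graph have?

From Fukuoka: component {Fukuoka, Kyoto, Matsuyama, Osaka}.
From Hiroshima: component {Hiroshima, Kanazawa, Kobe, Sapporo}.
From Nagasaki: component {Nagasaki, Okayama}.
From Nagoya: component {Nagoya}.
That's 4 components.

4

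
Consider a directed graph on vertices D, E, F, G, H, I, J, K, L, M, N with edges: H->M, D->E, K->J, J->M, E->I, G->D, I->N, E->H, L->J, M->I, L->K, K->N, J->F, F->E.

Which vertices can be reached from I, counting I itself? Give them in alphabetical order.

Start at I.
Its neighbours: N.
Nothing further is reachable.

I, N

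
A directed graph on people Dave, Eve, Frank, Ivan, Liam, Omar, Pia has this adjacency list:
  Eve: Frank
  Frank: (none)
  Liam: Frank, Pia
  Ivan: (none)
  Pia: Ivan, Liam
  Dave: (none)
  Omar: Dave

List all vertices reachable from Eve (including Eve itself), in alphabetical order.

Eve, Frank

Start at Eve.
Its neighbours: Frank.
Nothing further is reachable.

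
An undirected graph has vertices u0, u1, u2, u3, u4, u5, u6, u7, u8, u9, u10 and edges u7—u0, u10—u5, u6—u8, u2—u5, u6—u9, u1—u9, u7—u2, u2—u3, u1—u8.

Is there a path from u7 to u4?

No

Explore from u7.
Distance 1: reach u0, u2.
Distance 2: reach u3, u5.
Distance 3: reach u10.
The search is exhausted without reaching u4; it lies in a different component.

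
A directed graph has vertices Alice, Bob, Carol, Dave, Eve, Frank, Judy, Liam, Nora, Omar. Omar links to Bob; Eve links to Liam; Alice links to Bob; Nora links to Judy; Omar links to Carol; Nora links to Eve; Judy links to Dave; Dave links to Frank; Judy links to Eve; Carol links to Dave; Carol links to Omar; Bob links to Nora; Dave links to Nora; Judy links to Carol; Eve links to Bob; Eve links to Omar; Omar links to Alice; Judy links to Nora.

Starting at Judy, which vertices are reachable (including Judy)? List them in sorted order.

Alice, Bob, Carol, Dave, Eve, Frank, Judy, Liam, Nora, Omar

Start at Judy.
Its neighbours: Carol, Dave, Eve, Nora.
Then their neighbours: Bob, Frank, Liam, Omar.
Then next layer: Alice.
Every vertex is now reached.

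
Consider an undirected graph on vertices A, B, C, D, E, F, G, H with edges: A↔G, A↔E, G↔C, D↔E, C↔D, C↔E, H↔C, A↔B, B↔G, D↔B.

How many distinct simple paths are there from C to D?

8

C–D
C–E–A–B–D
C–E–A–G–B–D
C–E–D
C–G–A–B–D
C–G–A–E–D
C–G–B–A–E–D
C–G–B–D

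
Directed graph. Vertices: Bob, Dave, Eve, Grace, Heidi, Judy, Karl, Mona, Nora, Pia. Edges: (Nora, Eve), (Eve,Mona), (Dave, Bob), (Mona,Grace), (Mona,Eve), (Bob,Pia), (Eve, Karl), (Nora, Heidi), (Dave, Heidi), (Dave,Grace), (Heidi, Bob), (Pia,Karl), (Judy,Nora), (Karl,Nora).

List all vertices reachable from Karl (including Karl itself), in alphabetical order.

Bob, Eve, Grace, Heidi, Karl, Mona, Nora, Pia

Start at Karl.
Its neighbours: Nora.
Then their neighbours: Eve, Heidi.
Then next layer: Bob, Mona.
Then next layer: Grace, Pia.
Nothing further is reachable.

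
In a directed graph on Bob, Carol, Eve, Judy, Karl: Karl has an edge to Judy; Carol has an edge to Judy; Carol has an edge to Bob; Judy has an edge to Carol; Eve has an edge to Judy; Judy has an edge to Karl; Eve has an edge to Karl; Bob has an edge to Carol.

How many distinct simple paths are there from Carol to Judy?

1

Carol→Judy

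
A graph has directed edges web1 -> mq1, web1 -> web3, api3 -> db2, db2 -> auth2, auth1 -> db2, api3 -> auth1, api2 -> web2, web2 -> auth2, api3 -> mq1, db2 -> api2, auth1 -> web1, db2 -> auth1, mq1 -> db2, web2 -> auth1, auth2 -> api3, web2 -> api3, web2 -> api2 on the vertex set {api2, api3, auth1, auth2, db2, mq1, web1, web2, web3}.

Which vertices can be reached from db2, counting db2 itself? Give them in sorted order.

Start at db2.
Its neighbours: api2, auth1, auth2.
Then their neighbours: api3, web1, web2.
Then next layer: mq1, web3.
Every vertex is now reached.

api2, api3, auth1, auth2, db2, mq1, web1, web2, web3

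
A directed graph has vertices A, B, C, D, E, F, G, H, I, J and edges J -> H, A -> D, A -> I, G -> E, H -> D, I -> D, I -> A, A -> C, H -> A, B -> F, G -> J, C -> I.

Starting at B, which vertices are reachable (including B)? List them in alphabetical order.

Start at B.
Its neighbours: F.
Nothing further is reachable.

B, F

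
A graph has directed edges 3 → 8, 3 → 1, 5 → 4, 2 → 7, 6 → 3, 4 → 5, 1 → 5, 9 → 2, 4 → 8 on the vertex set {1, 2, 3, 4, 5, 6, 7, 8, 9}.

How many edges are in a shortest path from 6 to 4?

Distance 0: 6.
Distance 1: 3.
Distance 2: 1, 8.
Distance 3: 5.
Distance 4: 4 — contains 4.

4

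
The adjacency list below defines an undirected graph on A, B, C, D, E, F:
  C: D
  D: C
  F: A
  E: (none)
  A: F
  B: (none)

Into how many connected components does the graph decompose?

4

From A: component {A, F}.
From B: component {B}.
From C: component {C, D}.
From E: component {E}.
That's 4 components.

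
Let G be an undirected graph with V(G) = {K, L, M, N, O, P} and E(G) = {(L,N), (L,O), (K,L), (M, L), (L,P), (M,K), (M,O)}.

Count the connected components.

1

From K: component {K, L, M, N, O, P}.
That's 1 component.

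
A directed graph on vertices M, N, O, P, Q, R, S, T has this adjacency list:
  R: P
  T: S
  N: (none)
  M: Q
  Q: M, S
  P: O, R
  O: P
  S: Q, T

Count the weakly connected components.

3

From M: component {M, Q, S, T}.
From N: component {N}.
From O: component {O, P, R}.
That's 3 components.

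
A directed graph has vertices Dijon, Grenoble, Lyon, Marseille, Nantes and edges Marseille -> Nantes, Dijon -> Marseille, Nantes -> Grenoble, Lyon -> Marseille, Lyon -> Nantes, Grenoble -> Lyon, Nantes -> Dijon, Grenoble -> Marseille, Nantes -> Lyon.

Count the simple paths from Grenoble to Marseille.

3

Grenoble→Lyon→Marseille
Grenoble→Lyon→Nantes→Dijon→Marseille
Grenoble→Marseille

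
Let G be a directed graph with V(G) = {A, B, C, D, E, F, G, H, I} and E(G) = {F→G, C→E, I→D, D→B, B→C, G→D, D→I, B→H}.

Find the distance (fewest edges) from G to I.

2

Distance 0: G.
Distance 1: D.
Distance 2: B, I — contains I.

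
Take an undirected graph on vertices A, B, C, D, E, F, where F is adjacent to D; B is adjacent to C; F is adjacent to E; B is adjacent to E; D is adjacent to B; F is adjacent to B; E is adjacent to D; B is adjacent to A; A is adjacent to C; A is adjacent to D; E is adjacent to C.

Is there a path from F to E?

Yes

Explore from F.
Distance 1: reach B, D, E.
Found E.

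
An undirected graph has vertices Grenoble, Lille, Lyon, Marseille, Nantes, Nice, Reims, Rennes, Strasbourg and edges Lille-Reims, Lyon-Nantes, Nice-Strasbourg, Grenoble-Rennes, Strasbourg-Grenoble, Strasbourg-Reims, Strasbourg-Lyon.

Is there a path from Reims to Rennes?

Explore from Reims.
Distance 1: reach Lille, Strasbourg.
Distance 2: reach Grenoble, Lyon, Nice.
Distance 3: reach Nantes, Rennes.
Found Rennes.

Yes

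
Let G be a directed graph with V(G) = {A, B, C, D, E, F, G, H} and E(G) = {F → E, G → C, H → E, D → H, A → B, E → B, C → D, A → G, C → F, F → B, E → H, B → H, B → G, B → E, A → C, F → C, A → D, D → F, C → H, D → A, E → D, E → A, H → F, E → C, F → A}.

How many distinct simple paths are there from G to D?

18

G→C→D
G→C→F→A→B→E→D
G→C→F→A→B→H→E→D
G→C→F→A→D
G→C→F→B→E→A→D
G→C→F→B→E→D
G→C→F→B→H→E→A→D
G→C→F→B→H→E→D
... and 10 more.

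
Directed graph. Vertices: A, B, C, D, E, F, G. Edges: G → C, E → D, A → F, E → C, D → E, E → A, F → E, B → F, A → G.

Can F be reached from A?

Explore from A.
Distance 1: reach F, G.
Found F.

Yes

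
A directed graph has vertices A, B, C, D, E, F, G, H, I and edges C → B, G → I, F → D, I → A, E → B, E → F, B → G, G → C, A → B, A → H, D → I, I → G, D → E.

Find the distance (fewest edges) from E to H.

5

Distance 0: E.
Distance 1: B, F.
Distance 2: D, G.
Distance 3: C, I.
Distance 4: A.
Distance 5: H — contains H.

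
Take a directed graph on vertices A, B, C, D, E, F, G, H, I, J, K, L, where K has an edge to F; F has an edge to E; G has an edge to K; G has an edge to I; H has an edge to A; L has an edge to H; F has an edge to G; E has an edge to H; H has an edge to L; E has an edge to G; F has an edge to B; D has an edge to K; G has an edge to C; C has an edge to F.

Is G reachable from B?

B has no outgoing edges, so nothing is reachable from it.

No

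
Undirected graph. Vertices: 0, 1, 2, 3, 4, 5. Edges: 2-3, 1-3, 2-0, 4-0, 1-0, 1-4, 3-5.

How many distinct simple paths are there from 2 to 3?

3

2–0–1–3
2–0–4–1–3
2–3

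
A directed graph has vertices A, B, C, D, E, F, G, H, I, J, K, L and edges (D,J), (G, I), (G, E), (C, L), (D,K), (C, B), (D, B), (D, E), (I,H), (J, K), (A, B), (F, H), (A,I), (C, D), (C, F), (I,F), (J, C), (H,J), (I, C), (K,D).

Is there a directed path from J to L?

Explore from J.
Distance 1: reach C, K.
Distance 2: reach B, D, F, L.
Found L.

Yes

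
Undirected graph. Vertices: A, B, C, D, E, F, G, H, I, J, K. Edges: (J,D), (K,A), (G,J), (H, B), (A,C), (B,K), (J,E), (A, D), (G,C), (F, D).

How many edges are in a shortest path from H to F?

Distance 0: H.
Distance 1: B.
Distance 2: K.
Distance 3: A.
Distance 4: C, D.
Distance 5: F, G, J — contains F.

5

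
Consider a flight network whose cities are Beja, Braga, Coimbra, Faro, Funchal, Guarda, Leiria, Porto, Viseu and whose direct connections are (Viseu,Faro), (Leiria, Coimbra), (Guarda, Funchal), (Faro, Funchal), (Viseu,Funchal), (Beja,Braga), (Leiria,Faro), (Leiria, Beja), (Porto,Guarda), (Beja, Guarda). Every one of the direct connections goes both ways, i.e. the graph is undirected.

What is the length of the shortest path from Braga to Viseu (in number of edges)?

4

Distance 0: Braga.
Distance 1: Beja.
Distance 2: Guarda, Leiria.
Distance 3: Coimbra, Faro, Funchal, Porto.
Distance 4: Viseu — contains Viseu.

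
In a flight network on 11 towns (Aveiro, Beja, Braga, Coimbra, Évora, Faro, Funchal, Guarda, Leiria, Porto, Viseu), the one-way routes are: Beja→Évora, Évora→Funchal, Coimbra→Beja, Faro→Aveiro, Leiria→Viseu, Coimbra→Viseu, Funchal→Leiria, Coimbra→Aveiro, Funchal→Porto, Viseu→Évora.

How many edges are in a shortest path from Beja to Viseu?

Distance 0: Beja.
Distance 1: Évora.
Distance 2: Funchal.
Distance 3: Leiria, Porto.
Distance 4: Viseu — contains Viseu.

4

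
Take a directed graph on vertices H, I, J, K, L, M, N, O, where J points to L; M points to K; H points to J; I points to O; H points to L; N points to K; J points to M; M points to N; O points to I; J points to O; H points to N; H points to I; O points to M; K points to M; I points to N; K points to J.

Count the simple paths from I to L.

I→N→K→J→L
I→O→M→K→J→L
I→O→M→N→K→J→L

3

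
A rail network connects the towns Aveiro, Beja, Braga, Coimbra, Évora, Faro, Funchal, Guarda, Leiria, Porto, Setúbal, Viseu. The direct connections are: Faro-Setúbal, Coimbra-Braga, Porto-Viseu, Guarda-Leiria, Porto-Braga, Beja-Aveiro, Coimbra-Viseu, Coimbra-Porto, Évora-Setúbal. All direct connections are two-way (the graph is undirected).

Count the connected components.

5

From Aveiro: component {Aveiro, Beja}.
From Braga: component {Braga, Coimbra, Porto, Viseu}.
From Évora: component {Évora, Faro, Setúbal}.
From Funchal: component {Funchal}.
From Guarda: component {Guarda, Leiria}.
That's 5 components.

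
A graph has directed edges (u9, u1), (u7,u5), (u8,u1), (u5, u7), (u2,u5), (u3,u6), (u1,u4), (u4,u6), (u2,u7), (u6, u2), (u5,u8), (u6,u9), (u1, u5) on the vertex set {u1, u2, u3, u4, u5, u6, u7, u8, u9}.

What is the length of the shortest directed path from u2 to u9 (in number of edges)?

6

Distance 0: u2.
Distance 1: u5, u7.
Distance 2: u8.
Distance 3: u1.
Distance 4: u4.
Distance 5: u6.
Distance 6: u9 — contains u9.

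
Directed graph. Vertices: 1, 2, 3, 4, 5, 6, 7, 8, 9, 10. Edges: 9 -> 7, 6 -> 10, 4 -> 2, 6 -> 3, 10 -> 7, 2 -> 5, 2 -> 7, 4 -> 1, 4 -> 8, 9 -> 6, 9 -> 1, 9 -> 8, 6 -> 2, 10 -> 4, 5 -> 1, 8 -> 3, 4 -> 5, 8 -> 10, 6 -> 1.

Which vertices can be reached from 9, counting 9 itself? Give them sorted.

Start at 9.
Its neighbours: 1, 6, 7, 8.
Then their neighbours: 2, 3, 10.
Then next layer: 4, 5.
Every vertex is now reached.

1, 2, 3, 4, 5, 6, 7, 8, 9, 10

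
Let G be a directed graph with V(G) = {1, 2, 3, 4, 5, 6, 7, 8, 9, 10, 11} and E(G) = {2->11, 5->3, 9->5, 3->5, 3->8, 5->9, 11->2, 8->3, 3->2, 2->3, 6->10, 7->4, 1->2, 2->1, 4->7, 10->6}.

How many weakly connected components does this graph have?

3

From 1: component {1, 2, 3, 5, 8, 9, 11}.
From 4: component {4, 7}.
From 6: component {6, 10}.
That's 3 components.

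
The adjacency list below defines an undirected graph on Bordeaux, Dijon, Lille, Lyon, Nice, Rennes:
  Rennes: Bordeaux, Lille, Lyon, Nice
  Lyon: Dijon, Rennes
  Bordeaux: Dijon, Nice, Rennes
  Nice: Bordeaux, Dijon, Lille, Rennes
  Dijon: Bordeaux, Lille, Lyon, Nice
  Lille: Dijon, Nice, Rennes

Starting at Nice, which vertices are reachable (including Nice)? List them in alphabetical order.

Start at Nice.
Its neighbours: Bordeaux, Dijon, Lille, Rennes.
Then their neighbours: Lyon.
Every vertex is now reached.

Bordeaux, Dijon, Lille, Lyon, Nice, Rennes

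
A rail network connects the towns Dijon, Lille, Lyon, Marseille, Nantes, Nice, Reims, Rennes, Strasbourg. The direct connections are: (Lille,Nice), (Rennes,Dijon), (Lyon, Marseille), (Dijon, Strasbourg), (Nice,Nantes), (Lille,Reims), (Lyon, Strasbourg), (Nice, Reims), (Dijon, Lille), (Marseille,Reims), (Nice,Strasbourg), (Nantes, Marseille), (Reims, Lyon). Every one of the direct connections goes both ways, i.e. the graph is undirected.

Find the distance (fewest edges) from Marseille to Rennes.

4

Distance 0: Marseille.
Distance 1: Lyon, Nantes, Reims.
Distance 2: Lille, Nice, Strasbourg.
Distance 3: Dijon.
Distance 4: Rennes — contains Rennes.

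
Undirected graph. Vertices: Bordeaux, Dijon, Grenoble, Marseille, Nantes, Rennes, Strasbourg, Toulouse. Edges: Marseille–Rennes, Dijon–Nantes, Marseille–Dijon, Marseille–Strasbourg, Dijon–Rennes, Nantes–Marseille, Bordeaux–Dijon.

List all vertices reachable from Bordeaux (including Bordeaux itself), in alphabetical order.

Start at Bordeaux.
Its neighbours: Dijon.
Then their neighbours: Marseille, Nantes, Rennes.
Then next layer: Strasbourg.
Nothing further is reachable.

Bordeaux, Dijon, Marseille, Nantes, Rennes, Strasbourg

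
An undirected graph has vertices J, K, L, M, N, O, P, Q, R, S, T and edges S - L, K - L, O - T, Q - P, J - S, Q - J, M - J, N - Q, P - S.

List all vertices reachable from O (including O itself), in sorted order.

Start at O.
Its neighbours: T.
Nothing further is reachable.

O, T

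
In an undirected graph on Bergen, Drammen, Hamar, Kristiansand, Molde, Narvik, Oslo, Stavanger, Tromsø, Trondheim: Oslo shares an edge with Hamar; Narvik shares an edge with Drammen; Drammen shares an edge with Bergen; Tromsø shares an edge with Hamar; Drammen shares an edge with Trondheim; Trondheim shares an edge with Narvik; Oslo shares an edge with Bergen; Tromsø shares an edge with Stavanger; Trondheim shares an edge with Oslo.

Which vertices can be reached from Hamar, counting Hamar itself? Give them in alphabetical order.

Bergen, Drammen, Hamar, Narvik, Oslo, Stavanger, Tromsø, Trondheim

Start at Hamar.
Its neighbours: Oslo, Tromsø.
Then their neighbours: Bergen, Stavanger, Trondheim.
Then next layer: Drammen, Narvik.
Nothing further is reachable.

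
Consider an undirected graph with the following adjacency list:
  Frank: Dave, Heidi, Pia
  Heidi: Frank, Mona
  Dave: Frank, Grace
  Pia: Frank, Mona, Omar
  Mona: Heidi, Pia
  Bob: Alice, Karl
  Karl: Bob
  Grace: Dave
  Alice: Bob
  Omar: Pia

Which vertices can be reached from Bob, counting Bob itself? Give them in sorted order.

Start at Bob.
Its neighbours: Alice, Karl.
Nothing further is reachable.

Alice, Bob, Karl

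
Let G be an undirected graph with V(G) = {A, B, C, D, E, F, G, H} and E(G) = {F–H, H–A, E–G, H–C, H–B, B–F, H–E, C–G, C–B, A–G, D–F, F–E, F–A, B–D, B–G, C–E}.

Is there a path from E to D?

Yes

Explore from E.
Distance 1: reach C, F, G, H.
Distance 2: reach A, B, D.
Found D.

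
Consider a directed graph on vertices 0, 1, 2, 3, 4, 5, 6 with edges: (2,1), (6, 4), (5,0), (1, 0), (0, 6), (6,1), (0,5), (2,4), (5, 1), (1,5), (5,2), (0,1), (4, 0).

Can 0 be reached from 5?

Explore from 5.
Distance 1: reach 0, 1, 2.
Found 0.

Yes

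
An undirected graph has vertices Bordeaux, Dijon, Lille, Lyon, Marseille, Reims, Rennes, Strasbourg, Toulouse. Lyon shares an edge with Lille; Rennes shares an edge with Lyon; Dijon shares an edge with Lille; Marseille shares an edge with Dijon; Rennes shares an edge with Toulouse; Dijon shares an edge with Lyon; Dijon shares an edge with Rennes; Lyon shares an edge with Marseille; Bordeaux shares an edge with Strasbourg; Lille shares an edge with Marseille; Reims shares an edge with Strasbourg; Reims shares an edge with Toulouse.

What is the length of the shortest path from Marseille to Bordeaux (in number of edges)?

6

Distance 0: Marseille.
Distance 1: Dijon, Lille, Lyon.
Distance 2: Rennes.
Distance 3: Toulouse.
Distance 4: Reims.
Distance 5: Strasbourg.
Distance 6: Bordeaux — contains Bordeaux.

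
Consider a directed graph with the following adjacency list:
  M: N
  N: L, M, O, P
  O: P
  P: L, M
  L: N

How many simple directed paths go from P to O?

2

P→L→N→O
P→M→N→O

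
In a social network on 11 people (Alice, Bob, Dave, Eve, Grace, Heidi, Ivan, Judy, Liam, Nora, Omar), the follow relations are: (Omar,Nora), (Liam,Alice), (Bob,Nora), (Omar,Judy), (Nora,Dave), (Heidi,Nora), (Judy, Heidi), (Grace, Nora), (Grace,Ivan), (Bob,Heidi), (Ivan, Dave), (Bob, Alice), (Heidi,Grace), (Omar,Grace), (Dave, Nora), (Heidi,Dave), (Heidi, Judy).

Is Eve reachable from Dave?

No

Explore from Dave.
Distance 1: reach Nora.
The search from Dave is exhausted; no directed path reaches Eve.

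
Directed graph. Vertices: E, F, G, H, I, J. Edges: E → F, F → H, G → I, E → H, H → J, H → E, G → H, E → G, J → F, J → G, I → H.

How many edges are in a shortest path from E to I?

2

Distance 0: E.
Distance 1: F, G, H.
Distance 2: I, J — contains I.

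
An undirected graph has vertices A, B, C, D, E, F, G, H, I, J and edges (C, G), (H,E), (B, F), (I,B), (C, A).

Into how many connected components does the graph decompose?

5

From A: component {A, C, G}.
From B: component {B, F, I}.
From D: component {D}.
From E: component {E, H}.
From J: component {J}.
That's 5 components.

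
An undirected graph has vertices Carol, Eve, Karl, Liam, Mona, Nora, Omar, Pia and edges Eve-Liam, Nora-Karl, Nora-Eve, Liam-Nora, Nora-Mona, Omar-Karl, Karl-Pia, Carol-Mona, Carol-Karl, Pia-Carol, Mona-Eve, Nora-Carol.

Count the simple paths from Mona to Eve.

9

Mona–Carol–Karl–Nora–Eve
Mona–Carol–Karl–Nora–Liam–Eve
Mona–Carol–Nora–Eve
Mona–Carol–Nora–Liam–Eve
Mona–Carol–Pia–Karl–Nora–Eve
Mona–Carol–Pia–Karl–Nora–Liam–Eve
Mona–Eve
Mona–Nora–Eve
Mona–Nora–Liam–Eve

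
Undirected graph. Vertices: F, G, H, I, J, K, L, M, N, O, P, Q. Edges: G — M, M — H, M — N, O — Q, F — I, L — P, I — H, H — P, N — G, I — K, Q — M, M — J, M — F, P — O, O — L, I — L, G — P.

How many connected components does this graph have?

1

From F: component {F, G, H, I, J, K, L, M, N, O, P, Q}.
That's 1 component.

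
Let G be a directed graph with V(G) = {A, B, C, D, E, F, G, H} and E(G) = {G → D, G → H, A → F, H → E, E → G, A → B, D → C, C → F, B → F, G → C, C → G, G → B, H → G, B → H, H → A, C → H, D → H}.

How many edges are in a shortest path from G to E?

2

Distance 0: G.
Distance 1: B, C, D, H.
Distance 2: A, E, F — contains E.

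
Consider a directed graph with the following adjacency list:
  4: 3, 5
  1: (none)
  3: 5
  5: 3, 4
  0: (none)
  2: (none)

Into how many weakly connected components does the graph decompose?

4

From 0: component {0}.
From 1: component {1}.
From 2: component {2}.
From 3: component {3, 4, 5}.
That's 4 components.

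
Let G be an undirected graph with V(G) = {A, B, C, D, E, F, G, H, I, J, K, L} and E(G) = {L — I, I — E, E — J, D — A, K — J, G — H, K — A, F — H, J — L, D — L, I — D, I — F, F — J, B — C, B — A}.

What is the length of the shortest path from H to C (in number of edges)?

Distance 0: H.
Distance 1: F, G.
Distance 2: I, J.
Distance 3: D, E, K, L.
Distance 4: A.
Distance 5: B.
Distance 6: C — contains C.

6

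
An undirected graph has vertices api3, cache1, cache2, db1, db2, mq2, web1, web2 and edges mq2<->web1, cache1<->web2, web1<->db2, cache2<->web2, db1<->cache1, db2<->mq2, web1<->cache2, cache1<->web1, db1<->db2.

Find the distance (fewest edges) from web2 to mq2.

Distance 0: web2.
Distance 1: cache1, cache2.
Distance 2: db1, web1.
Distance 3: db2, mq2 — contains mq2.

3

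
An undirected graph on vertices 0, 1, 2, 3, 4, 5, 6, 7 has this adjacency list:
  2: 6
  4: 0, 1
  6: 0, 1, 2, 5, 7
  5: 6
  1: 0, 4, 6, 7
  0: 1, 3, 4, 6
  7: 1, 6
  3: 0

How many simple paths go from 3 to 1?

3–0–1
3–0–4–1
3–0–6–1
3–0–6–7–1

4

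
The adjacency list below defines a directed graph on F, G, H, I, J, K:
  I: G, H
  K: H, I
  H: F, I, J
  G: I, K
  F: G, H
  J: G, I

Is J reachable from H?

Yes

Explore from H.
Distance 1: reach F, I, J.
Found J.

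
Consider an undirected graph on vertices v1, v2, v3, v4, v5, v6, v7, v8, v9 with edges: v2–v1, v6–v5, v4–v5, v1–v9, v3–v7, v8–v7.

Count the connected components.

From v1: component {v1, v2, v9}.
From v3: component {v3, v7, v8}.
From v4: component {v4, v5, v6}.
That's 3 components.

3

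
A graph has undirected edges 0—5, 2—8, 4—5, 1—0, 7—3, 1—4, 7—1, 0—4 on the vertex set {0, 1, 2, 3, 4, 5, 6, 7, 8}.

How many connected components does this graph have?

From 0: component {0, 1, 3, 4, 5, 7}.
From 2: component {2, 8}.
From 6: component {6}.
That's 3 components.

3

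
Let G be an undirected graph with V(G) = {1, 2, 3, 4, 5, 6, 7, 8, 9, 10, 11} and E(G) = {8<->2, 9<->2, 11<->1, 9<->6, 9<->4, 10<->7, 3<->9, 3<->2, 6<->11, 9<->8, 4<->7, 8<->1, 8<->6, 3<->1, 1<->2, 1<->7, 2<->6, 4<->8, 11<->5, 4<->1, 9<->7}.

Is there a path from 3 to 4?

Explore from 3.
Distance 1: reach 1, 2, 9.
Distance 2: reach 4, 6, 7, 8, 11.
Found 4.

Yes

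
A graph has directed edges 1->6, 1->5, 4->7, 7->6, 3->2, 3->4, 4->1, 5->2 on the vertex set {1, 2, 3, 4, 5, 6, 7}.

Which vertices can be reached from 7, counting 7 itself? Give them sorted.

6, 7

Start at 7.
Its neighbours: 6.
Nothing further is reachable.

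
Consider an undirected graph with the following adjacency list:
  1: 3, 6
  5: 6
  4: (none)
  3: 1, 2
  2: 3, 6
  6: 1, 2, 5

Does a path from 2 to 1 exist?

Yes

Explore from 2.
Distance 1: reach 3, 6.
Distance 2: reach 1, 5.
Found 1.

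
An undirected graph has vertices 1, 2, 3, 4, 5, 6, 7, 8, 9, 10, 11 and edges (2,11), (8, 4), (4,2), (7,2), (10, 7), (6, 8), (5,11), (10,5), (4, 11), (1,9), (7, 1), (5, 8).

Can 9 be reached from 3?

3 has no edges, so nothing is reachable from it.

No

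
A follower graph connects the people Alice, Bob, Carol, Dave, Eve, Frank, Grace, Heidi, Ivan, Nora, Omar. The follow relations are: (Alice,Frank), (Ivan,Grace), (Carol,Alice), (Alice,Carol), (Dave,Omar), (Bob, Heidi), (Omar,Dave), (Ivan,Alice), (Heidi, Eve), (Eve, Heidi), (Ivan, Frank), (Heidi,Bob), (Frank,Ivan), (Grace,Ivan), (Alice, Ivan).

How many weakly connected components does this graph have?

4

From Alice: component {Alice, Carol, Frank, Grace, Ivan}.
From Bob: component {Bob, Eve, Heidi}.
From Dave: component {Dave, Omar}.
From Nora: component {Nora}.
That's 4 components.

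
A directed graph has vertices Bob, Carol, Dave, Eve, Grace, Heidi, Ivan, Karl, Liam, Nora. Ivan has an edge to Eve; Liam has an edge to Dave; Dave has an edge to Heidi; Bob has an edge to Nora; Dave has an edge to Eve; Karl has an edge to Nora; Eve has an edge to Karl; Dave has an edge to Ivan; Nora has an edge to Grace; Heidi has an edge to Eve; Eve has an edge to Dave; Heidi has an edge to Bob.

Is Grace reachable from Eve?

Yes

Explore from Eve.
Distance 1: reach Dave, Karl.
Distance 2: reach Heidi, Ivan, Nora.
Distance 3: reach Bob, Grace.
Found Grace.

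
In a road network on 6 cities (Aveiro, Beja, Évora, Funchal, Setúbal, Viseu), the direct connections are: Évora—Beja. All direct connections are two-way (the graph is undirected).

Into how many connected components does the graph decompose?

From Aveiro: component {Aveiro}.
From Beja: component {Beja, Évora}.
From Funchal: component {Funchal}.
From Setúbal: component {Setúbal}.
From Viseu: component {Viseu}.
That's 5 components.

5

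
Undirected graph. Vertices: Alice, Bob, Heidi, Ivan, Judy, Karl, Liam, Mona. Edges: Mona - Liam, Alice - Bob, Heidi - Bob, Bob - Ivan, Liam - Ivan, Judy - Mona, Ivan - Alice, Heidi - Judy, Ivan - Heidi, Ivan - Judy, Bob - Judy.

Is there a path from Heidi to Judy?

Explore from Heidi.
Distance 1: reach Bob, Ivan, Judy.
Found Judy.

Yes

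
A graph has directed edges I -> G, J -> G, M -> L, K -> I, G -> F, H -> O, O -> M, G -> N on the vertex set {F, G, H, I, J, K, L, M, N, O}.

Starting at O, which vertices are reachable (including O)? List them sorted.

Start at O.
Its neighbours: M.
Then their neighbours: L.
Nothing further is reachable.

L, M, O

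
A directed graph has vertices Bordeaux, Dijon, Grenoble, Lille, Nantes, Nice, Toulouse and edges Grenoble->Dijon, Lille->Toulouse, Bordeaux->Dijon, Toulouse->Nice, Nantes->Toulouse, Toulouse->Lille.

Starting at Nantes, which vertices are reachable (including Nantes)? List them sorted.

Start at Nantes.
Its neighbours: Toulouse.
Then their neighbours: Lille, Nice.
Nothing further is reachable.

Lille, Nantes, Nice, Toulouse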